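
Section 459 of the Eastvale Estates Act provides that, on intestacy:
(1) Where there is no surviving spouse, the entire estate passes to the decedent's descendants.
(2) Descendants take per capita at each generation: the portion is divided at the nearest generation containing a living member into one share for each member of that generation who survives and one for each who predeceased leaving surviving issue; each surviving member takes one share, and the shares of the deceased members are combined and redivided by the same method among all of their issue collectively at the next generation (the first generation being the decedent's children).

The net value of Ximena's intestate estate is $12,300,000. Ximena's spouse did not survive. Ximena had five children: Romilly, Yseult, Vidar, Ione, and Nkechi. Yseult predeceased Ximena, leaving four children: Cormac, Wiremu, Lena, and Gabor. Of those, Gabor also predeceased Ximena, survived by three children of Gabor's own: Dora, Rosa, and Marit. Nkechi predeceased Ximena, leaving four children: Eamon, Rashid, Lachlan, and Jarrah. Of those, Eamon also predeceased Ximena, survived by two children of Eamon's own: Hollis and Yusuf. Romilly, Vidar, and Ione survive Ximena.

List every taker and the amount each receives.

The entire $12,300,000 passes to the descendants.
That amount ($12,300,000) is divided at the children's generation into 5 shares of $2,460,000. Romilly, Vidar, and Ione each take $2,460,000. The 2 shares of the deceased (Yseult and Nkechi) are combined into a pool of $4,920,000.
That pool ($4,920,000) is divided at the grandchildren's generation into 8 shares of $615,000. Cormac, Wiremu, Lena, Rashid, Lachlan, and Jarrah each take $615,000. The 2 shares of the deceased (Gabor and Eamon) are combined into a pool of $1,230,000.
That pool ($1,230,000) is divided at the great-grandchildren's generation equally among Dora, Rosa, Marit, Hollis, and Yusuf: $246,000 each.

Romilly: $2,460,000; Cormac: $615,000; Wiremu: $615,000; Lena: $615,000; Dora: $246,000; Rosa: $246,000; Marit: $246,000; Vidar: $2,460,000; Ione: $2,460,000; Hollis: $246,000; Yusuf: $246,000; Rashid: $615,000; Lachlan: $615,000; Jarrah: $615,000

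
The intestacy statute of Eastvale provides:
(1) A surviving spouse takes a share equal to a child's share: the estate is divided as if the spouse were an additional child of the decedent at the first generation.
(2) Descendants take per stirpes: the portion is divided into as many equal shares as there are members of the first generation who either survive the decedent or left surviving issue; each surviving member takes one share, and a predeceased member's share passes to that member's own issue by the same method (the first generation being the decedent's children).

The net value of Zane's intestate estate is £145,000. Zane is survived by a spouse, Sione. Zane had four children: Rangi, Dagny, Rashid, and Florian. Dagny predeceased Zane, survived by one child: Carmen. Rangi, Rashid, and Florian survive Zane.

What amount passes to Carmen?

The spouse counts as an additional share at the children's level, so there are 5 primary shares of £29,000. Sione takes one such share (£29,000).
The children's combined portion (£116,000) is divided into 4 shares of £29,000: Rangi, Rashid, and Florian each take £29,000; Dagny's £29,000 share passes to Dagny's issue.
Dagny's share (£29,000) passes entirely to Carmen.

Carmen receives £29,000.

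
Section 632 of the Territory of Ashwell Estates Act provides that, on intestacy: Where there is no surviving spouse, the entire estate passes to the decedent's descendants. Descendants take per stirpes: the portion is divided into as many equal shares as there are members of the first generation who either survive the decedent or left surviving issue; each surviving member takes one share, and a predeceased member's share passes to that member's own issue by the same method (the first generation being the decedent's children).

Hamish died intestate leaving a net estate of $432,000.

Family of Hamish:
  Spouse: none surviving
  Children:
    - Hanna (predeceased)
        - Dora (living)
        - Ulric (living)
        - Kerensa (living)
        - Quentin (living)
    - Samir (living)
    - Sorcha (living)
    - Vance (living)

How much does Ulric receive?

The entire $432,000 passes to the descendants.
That amount ($432,000) is divided into 4 shares of $108,000: Samir, Sorcha, and Vance each take $108,000; Hanna's $108,000 share passes to Hanna's issue.
Hanna's share ($108,000) is divided into 4 shares of $27,000: Dora, Ulric, Kerensa, and Quentin each take $27,000.

Ulric receives $27,000.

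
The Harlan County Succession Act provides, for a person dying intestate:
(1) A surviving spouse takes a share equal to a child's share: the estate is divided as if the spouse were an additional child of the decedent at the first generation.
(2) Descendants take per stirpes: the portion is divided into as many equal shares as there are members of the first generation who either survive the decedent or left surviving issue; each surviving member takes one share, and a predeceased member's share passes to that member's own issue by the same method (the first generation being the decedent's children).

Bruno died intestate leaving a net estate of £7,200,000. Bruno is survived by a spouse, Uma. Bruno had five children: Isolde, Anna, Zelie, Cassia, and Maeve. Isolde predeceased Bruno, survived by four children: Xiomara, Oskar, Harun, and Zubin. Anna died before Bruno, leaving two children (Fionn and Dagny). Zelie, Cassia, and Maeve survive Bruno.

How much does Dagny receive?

The spouse counts as an additional share at the children's level, so there are 6 primary shares of £1,200,000. Uma takes one such share (£1,200,000).
The children's combined portion (£6,000,000) is divided into 5 shares of £1,200,000: Zelie, Cassia, and Maeve each take £1,200,000; Isolde's £1,200,000 share passes to Isolde's issue; Anna's £1,200,000 share passes to Anna's issue.
Isolde's share (£1,200,000) is divided into 4 shares of £300,000: Xiomara, Oskar, Harun, and Zubin each take £300,000.
Anna's share (£1,200,000) is divided into 2 shares of £600,000: Fionn and Dagny each take £600,000.

Dagny receives £600,000.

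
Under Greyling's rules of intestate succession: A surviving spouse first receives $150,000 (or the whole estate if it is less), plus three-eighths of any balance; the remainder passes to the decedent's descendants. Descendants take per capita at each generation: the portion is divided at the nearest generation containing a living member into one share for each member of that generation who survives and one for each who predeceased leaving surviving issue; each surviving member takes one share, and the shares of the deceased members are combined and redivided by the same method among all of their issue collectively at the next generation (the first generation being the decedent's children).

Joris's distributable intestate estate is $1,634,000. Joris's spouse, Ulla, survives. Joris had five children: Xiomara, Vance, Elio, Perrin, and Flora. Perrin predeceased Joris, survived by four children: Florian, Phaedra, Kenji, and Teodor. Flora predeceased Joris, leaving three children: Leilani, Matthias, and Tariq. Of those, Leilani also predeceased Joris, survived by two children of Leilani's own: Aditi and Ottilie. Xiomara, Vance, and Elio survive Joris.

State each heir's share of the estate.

Ulla first takes $150,000, leaving a balance of $1,484,000. Ulla then takes three-eighths of the balance ($556,500), for a total of $706,500. The remaining $927,500 passes to the descendants.
The descendants' portion ($927,500) is divided at the children's generation into 5 shares of $185,500. Xiomara, Vance, and Elio each take $185,500. The 2 shares of the deceased (Perrin and Flora) are combined into a pool of $371,000.
That pool ($371,000) is divided at the grandchildren's generation into 7 shares of $53,000. Florian, Phaedra, Kenji, Teodor, Matthias, and Tariq each take $53,000. The remaining share for the deceased Leilani ($53,000) is carried to the next generation.
That pool ($53,000) is divided at the great-grandchildren's generation equally among Aditi and Ottilie: $26,500 each.

Ulla: $706,500; Xiomara: $185,500; Vance: $185,500; Elio: $185,500; Florian: $53,000; Phaedra: $53,000; Kenji: $53,000; Teodor: $53,000; Aditi: $26,500; Ottilie: $26,500; Matthias: $53,000; Tariq: $53,000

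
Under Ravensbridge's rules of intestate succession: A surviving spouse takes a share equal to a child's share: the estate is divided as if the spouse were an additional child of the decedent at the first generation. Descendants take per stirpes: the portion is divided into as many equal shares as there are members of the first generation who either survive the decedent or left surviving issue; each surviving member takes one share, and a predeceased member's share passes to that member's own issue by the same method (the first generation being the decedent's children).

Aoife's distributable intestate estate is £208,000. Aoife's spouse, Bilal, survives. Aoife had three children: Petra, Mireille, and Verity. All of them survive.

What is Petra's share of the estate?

The spouse counts as an additional share at the children's level, so there are 4 primary shares of £52,000. Bilal takes one such share (£52,000).
The children's combined portion (£156,000) is divided into 3 shares of £52,000: Petra, Mireille, and Verity each take £52,000.

Petra receives £52,000.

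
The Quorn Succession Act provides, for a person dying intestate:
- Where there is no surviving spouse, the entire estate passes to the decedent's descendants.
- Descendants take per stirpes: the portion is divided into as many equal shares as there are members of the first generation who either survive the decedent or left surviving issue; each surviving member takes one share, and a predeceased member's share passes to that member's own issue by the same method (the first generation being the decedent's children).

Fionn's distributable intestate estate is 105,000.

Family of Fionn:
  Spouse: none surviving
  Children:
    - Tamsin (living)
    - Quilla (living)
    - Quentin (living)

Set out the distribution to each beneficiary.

The entire 105,000 passes to the descendants.
That amount (105,000) is divided into 3 shares of 35,000: Tamsin, Quilla, and Quentin each take 35,000.

Tamsin: 35,000; Quilla: 35,000; Quentin: 35,000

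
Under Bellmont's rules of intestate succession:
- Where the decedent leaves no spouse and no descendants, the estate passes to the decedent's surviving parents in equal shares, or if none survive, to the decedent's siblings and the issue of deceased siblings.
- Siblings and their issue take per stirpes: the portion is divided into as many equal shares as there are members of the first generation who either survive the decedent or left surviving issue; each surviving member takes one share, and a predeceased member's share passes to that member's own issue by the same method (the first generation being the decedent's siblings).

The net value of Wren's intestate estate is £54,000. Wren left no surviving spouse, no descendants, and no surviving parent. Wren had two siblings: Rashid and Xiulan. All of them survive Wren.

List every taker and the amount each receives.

Rashid: £27,000; Xiulan: £27,000

The entire £54,000 passes to the siblings and their issue.
That amount (£54,000) is divided into 2 shares of £27,000: Rashid and Xiulan each take £27,000.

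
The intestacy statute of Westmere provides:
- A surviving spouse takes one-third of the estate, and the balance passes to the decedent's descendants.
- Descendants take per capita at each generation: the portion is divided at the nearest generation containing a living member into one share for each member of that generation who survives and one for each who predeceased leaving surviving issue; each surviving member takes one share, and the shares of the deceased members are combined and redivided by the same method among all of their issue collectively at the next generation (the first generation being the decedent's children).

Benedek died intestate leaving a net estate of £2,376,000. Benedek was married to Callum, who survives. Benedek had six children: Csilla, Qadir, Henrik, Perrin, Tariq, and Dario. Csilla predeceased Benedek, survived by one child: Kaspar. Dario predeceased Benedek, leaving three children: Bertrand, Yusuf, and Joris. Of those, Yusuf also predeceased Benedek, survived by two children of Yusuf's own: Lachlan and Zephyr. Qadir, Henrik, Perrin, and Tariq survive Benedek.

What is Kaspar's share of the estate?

Callum takes one-third of £2,376,000 = £792,000. The remaining £1,584,000 passes to the descendants.
The descendants' portion (£1,584,000) is divided at the children's generation into 6 shares of £264,000. Qadir, Henrik, Perrin, and Tariq each take £264,000. The 2 shares of the deceased (Csilla and Dario) are combined into a pool of £528,000.
That pool (£528,000) is divided at the grandchildren's generation into 4 shares of £132,000. Kaspar, Bertrand, and Joris each take £132,000. The remaining share for the deceased Yusuf (£132,000) is carried to the next generation.
That pool (£132,000) is divided at the great-grandchildren's generation equally among Lachlan and Zephyr: £66,000 each.

Kaspar receives £132,000.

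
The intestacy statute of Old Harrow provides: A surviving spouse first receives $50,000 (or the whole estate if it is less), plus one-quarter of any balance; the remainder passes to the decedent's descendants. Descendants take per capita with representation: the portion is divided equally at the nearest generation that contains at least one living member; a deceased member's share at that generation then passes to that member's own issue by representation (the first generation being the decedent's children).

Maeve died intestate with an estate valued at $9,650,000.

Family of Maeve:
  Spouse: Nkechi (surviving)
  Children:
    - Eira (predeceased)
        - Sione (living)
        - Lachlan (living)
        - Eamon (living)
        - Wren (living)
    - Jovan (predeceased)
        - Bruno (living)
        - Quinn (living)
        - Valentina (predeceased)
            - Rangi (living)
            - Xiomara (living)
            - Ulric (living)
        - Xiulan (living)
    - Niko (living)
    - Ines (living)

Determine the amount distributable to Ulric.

Nkechi first takes $50,000, leaving a balance of $9,600,000. Nkechi then takes one-quarter of the balance ($2,400,000), for a total of $2,450,000. The remaining $7,200,000 passes to the descendants.
The descendants' portion ($7,200,000) is divided into 4 shares of $1,800,000: Niko and Ines each take $1,800,000; Eira's $1,800,000 share passes to Eira's issue; Jovan's $1,800,000 share passes to Jovan's issue.
Eira's share ($1,800,000) is divided into 4 shares of $450,000: Sione, Lachlan, Eamon, and Wren each take $450,000.
Jovan's share ($1,800,000) is divided into 4 shares of $450,000: Bruno, Quinn, and Xiulan each take $450,000; Valentina's $450,000 share passes to Valentina's issue.
Valentina's share ($450,000) is divided into 3 shares of $150,000: Rangi, Xiomara, and Ulric each take $150,000.

Ulric receives $150,000.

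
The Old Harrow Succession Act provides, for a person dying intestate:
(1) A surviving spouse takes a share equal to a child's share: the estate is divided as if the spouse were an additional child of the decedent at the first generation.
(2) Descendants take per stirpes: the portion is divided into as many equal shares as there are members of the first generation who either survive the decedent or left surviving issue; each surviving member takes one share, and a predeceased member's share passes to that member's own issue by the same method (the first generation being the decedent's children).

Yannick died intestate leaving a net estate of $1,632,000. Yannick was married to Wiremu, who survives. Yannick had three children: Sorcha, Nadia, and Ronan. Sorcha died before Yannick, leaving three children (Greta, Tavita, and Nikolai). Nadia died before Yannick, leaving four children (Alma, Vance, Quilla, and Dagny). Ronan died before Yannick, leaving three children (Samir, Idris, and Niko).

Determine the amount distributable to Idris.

The spouse counts as an additional share at the children's level, so there are 4 primary shares of $408,000. Wiremu takes one such share ($408,000).
The children's combined portion ($1,224,000) is divided into 3 shares of $408,000: Sorcha's $408,000 share passes to Sorcha's issue; Nadia's $408,000 share passes to Nadia's issue; Ronan's $408,000 share passes to Ronan's issue.
Sorcha's share ($408,000) is divided into 3 shares of $136,000: Greta, Tavita, and Nikolai each take $136,000.
Nadia's share ($408,000) is divided into 4 shares of $102,000: Alma, Vance, Quilla, and Dagny each take $102,000.
Ronan's share ($408,000) is divided into 3 shares of $136,000: Samir, Idris, and Niko each take $136,000.

Idris receives $136,000.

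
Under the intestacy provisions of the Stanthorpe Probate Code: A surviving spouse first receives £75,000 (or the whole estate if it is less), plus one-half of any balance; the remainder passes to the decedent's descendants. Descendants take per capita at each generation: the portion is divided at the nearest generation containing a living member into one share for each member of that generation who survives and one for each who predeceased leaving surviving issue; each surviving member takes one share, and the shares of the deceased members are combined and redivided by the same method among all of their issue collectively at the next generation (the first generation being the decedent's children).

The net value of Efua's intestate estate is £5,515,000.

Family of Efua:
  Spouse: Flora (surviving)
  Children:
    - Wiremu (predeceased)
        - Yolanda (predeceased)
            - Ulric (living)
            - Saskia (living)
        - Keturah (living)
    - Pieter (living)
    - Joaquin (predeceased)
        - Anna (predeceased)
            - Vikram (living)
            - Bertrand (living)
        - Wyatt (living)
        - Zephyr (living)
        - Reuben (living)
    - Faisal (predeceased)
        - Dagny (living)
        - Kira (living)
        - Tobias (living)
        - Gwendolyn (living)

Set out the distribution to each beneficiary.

Flora first takes £75,000, leaving a balance of £5,440,000. Flora then takes one-half of the balance (£2,720,000), for a total of £2,795,000. The remaining £2,720,000 passes to the descendants.
The descendants' portion (£2,720,000) is divided at the children's generation into 4 shares of £680,000. Pieter takes £680,000. The 3 shares of the deceased (Wiremu, Joaquin, and Faisal) are combined into a pool of £2,040,000.
That pool (£2,040,000) is divided at the grandchildren's generation into 10 shares of £204,000. Keturah, Wyatt, Zephyr, Reuben, Dagny, Kira, Tobias, and Gwendolyn each take £204,000. The 2 shares of the deceased (Yolanda and Anna) are combined into a pool of £408,000.
That pool (£408,000) is divided at the great-grandchildren's generation equally among Ulric, Saskia, Vikram, and Bertrand: £102,000 each.

Flora: £2,795,000; Ulric: £102,000; Saskia: £102,000; Keturah: £204,000; Pieter: £680,000; Vikram: £102,000; Bertrand: £102,000; Wyatt: £204,000; Zephyr: £204,000; Reuben: £204,000; Dagny: £204,000; Kira: £204,000; Tobias: £204,000; Gwendolyn: £204,000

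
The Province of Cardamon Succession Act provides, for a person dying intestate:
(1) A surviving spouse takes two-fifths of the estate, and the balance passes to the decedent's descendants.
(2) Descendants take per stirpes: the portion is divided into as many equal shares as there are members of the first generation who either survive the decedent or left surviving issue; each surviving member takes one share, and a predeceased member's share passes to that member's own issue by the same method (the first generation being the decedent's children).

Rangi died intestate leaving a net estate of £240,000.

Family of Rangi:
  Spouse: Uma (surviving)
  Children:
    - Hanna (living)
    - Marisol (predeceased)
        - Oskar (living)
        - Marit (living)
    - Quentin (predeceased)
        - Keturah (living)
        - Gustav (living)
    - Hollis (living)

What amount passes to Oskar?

Uma takes two-fifths of £240,000 = £96,000. The remaining £144,000 passes to the descendants.
The descendants' portion (£144,000) is divided into 4 shares of £36,000: Hanna and Hollis each take £36,000; Marisol's £36,000 share passes to Marisol's issue; Quentin's £36,000 share passes to Quentin's issue.
Marisol's share (£36,000) is divided into 2 shares of £18,000: Oskar and Marit each take £18,000.
Quentin's share (£36,000) is divided into 2 shares of £18,000: Keturah and Gustav each take £18,000.

Oskar receives £18,000.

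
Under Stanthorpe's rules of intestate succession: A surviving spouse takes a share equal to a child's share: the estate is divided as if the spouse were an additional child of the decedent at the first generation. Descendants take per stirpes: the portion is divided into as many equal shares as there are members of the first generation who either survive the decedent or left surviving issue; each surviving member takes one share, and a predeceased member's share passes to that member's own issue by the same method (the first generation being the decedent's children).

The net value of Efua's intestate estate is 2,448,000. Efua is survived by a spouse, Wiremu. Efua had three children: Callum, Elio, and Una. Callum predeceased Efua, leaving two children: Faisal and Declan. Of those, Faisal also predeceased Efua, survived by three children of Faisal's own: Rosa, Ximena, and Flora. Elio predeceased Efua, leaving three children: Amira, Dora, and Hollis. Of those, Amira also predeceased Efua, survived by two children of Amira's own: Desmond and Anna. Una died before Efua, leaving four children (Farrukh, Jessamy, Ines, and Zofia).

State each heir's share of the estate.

Wiremu: 612,000; Rosa: 102,000; Ximena: 102,000; Flora: 102,000; Declan: 306,000; Desmond: 102,000; Anna: 102,000; Dora: 204,000; Hollis: 204,000; Farrukh: 153,000; Jessamy: 153,000; Ines: 153,000; Zofia: 153,000

The spouse counts as an additional share at the children's level, so there are 4 primary shares of 612,000. Wiremu takes one such share (612,000).
The children's combined portion (1,836,000) is divided into 3 shares of 612,000: Callum's 612,000 share passes to Callum's issue; Elio's 612,000 share passes to Elio's issue; Una's 612,000 share passes to Una's issue.
Callum's share (612,000) is divided into 2 shares of 306,000: Declan takes 306,000; Faisal's 306,000 share passes to Faisal's issue.
Faisal's share (306,000) is divided into 3 shares of 102,000: Rosa, Ximena, and Flora each take 102,000.
Elio's share (612,000) is divided into 3 shares of 204,000: Dora and Hollis each take 204,000; Amira's 204,000 share passes to Amira's issue.
Amira's share (204,000) is divided into 2 shares of 102,000: Desmond and Anna each take 102,000.
Una's share (612,000) is divided into 4 shares of 153,000: Farrukh, Jessamy, Ines, and Zofia each take 153,000.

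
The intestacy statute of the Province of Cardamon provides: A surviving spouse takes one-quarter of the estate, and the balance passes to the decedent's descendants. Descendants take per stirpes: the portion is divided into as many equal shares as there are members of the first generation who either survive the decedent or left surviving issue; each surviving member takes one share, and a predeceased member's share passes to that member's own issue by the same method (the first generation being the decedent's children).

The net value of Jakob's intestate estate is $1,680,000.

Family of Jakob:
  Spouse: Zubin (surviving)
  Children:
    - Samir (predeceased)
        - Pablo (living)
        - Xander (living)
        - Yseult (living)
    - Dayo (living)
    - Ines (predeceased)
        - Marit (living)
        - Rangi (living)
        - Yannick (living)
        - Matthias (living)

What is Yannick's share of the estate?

Zubin takes one-quarter of $1,680,000 = $420,000. The remaining $1,260,000 passes to the descendants.
The descendants' portion ($1,260,000) is divided into 3 shares of $420,000: Dayo takes $420,000; Samir's $420,000 share passes to Samir's issue; Ines's $420,000 share passes to Ines's issue.
Samir's share ($420,000) is divided into 3 shares of $140,000: Pablo, Xander, and Yseult each take $140,000.
Ines's share ($420,000) is divided into 4 shares of $105,000: Marit, Rangi, Yannick, and Matthias each take $105,000.

Yannick receives $105,000.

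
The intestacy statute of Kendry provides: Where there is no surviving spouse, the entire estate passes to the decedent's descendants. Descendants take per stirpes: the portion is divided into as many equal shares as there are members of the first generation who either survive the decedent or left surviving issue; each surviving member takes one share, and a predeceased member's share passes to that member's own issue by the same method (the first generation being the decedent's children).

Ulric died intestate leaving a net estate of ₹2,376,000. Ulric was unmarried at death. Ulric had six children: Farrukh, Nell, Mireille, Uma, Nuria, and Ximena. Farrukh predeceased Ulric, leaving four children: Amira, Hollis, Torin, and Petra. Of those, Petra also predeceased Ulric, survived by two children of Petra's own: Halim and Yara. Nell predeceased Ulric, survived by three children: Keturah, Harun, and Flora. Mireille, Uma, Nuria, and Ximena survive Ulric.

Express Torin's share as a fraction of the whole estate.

Torin receives 1/24 of the estate.

The entire ₹2,376,000 passes to the descendants.
That amount (₹2,376,000) is divided into 6 shares of ₹396,000: Mireille, Uma, Nuria, and Ximena each take ₹396,000; Farrukh's ₹396,000 share passes to Farrukh's issue; Nell's ₹396,000 share passes to Nell's issue.
Farrukh's share (₹396,000) is divided into 4 shares of ₹99,000: Amira, Hollis, and Torin each take ₹99,000; Petra's ₹99,000 share passes to Petra's issue.
Petra's share (₹99,000) is divided into 2 shares of ₹49,500: Halim and Yara each take ₹49,500.
Nell's share (₹396,000) is divided into 3 shares of ₹132,000: Keturah, Harun, and Flora each take ₹132,000.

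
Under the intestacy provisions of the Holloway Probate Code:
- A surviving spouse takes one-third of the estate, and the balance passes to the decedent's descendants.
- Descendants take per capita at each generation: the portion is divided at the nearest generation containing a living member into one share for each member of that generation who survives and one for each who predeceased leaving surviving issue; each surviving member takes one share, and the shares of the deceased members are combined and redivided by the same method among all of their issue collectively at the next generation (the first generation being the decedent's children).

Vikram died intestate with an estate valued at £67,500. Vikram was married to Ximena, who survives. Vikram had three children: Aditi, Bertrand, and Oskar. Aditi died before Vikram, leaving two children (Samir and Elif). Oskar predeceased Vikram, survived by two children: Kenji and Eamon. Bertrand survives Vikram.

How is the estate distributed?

Ximena takes one-third of £67,500 = £22,500. The remaining £45,000 passes to the descendants.
The descendants' portion (£45,000) is divided at the children's generation into 3 shares of £15,000. Bertrand takes £15,000. The 2 shares of the deceased (Aditi and Oskar) are combined into a pool of £30,000.
That pool (£30,000) is divided at the grandchildren's generation equally among Samir, Elif, Kenji, and Eamon: £7,500 each.

Ximena: £22,500; Samir: £7,500; Elif: £7,500; Bertrand: £15,000; Kenji: £7,500; Eamon: £7,500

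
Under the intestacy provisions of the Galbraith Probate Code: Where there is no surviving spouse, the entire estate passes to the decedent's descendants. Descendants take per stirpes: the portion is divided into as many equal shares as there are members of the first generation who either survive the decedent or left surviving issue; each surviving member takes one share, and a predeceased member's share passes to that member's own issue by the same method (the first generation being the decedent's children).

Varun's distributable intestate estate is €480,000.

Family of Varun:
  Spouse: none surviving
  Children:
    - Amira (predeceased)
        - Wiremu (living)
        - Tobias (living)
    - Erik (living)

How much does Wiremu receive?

Wiremu receives €120,000.

The entire €480,000 passes to the descendants.
That amount (€480,000) is divided into 2 shares of €240,000: Erik takes €240,000; Amira's €240,000 share passes to Amira's issue.
Amira's share (€240,000) is divided into 2 shares of €120,000: Wiremu and Tobias each take €120,000.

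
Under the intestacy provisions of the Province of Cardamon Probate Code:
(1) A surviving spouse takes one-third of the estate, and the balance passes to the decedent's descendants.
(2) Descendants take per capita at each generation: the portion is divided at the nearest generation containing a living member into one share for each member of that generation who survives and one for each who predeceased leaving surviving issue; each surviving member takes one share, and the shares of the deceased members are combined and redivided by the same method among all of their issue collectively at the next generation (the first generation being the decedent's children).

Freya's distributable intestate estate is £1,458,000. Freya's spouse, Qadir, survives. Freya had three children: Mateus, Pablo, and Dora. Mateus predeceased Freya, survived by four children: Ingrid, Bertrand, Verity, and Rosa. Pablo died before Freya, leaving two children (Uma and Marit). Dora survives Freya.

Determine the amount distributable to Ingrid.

Ingrid receives £108,000.

Qadir takes one-third of £1,458,000 = £486,000. The remaining £972,000 passes to the descendants.
The descendants' portion (£972,000) is divided at the children's generation into 3 shares of £324,000. Dora takes £324,000. The 2 shares of the deceased (Mateus and Pablo) are combined into a pool of £648,000.
That pool (£648,000) is divided at the grandchildren's generation equally among Ingrid, Bertrand, Verity, Rosa, Uma, and Marit: £108,000 each.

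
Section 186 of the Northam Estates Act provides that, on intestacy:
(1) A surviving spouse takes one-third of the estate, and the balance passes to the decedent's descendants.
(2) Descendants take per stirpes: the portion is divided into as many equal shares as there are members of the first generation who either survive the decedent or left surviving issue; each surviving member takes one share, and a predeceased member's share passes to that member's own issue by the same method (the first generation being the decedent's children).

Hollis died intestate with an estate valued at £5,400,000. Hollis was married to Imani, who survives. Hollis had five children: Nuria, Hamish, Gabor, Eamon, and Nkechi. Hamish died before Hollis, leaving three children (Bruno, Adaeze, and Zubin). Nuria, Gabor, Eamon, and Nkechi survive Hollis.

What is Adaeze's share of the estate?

Adaeze receives £240,000.

Imani takes one-third of £5,400,000 = £1,800,000. The remaining £3,600,000 passes to the descendants.
The descendants' portion (£3,600,000) is divided into 5 shares of £720,000: Nuria, Gabor, Eamon, and Nkechi each take £720,000; Hamish's £720,000 share passes to Hamish's issue.
Hamish's share (£720,000) is divided into 3 shares of £240,000: Bruno, Adaeze, and Zubin each take £240,000.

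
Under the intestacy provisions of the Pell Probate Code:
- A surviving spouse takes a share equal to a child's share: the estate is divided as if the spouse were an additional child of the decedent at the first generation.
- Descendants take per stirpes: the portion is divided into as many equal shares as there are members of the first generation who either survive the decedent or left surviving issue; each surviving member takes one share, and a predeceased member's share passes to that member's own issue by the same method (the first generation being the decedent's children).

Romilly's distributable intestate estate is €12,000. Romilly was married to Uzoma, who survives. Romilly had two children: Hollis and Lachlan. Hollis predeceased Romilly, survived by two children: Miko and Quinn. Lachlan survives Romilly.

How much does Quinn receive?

Quinn receives €2,000.

The spouse counts as an additional share at the children's level, so there are 3 primary shares of €4,000. Uzoma takes one such share (€4,000).
The children's combined portion (€8,000) is divided into 2 shares of €4,000: Lachlan takes €4,000; Hollis's €4,000 share passes to Hollis's issue.
Hollis's share (€4,000) is divided into 2 shares of €2,000: Miko and Quinn each take €2,000.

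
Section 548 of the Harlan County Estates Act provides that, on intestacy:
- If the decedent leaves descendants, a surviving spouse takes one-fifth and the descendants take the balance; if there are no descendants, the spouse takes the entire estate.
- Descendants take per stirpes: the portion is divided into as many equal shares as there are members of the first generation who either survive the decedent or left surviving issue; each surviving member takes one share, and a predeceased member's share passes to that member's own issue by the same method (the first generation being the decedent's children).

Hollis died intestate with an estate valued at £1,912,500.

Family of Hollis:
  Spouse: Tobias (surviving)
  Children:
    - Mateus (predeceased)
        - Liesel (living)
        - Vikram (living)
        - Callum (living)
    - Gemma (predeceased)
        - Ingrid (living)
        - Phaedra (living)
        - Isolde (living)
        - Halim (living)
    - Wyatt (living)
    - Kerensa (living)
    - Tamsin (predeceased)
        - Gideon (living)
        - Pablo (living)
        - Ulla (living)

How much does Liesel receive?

Liesel receives £102,000.

Tobias takes one-fifth of £1,912,500 = £382,500. The remaining £1,530,000 passes to the descendants.
The descendants' portion (£1,530,000) is divided into 5 shares of £306,000: Wyatt and Kerensa each take £306,000; Mateus's £306,000 share passes to Mateus's issue; Gemma's £306,000 share passes to Gemma's issue; Tamsin's £306,000 share passes to Tamsin's issue.
Mateus's share (£306,000) is divided into 3 shares of £102,000: Liesel, Vikram, and Callum each take £102,000.
Gemma's share (£306,000) is divided into 4 shares of £76,500: Ingrid, Phaedra, Isolde, and Halim each take £76,500.
Tamsin's share (£306,000) is divided into 3 shares of £102,000: Gideon, Pablo, and Ulla each take £102,000.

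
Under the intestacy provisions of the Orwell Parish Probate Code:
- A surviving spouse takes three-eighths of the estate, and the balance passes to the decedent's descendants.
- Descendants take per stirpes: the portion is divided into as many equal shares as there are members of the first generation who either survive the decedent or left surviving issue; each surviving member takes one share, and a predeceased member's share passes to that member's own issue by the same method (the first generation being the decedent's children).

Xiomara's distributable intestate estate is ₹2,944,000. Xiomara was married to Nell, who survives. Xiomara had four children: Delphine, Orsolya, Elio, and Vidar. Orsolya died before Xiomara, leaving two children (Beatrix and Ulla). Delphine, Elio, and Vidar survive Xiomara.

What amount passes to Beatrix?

Beatrix receives ₹230,000.

Nell takes three-eighths of ₹2,944,000 = ₹1,104,000. The remaining ₹1,840,000 passes to the descendants.
The descendants' portion (₹1,840,000) is divided into 4 shares of ₹460,000: Delphine, Elio, and Vidar each take ₹460,000; Orsolya's ₹460,000 share passes to Orsolya's issue.
Orsolya's share (₹460,000) is divided into 2 shares of ₹230,000: Beatrix and Ulla each take ₹230,000.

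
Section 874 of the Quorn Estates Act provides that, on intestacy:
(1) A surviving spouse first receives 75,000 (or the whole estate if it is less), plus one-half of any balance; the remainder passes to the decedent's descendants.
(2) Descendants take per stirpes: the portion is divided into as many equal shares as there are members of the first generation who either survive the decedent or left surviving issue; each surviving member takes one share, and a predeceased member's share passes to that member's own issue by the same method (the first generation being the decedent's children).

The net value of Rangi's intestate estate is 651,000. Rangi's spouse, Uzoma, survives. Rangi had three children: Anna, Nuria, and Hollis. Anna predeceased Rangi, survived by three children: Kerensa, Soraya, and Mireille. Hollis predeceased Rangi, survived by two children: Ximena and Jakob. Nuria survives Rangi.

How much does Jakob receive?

Jakob receives 48,000.

Uzoma first takes 75,000, leaving a balance of 576,000. Uzoma then takes one-half of the balance (288,000), for a total of 363,000. The remaining 288,000 passes to the descendants.
The descendants' portion (288,000) is divided into 3 shares of 96,000: Nuria takes 96,000; Anna's 96,000 share passes to Anna's issue; Hollis's 96,000 share passes to Hollis's issue.
Anna's share (96,000) is divided into 3 shares of 32,000: Kerensa, Soraya, and Mireille each take 32,000.
Hollis's share (96,000) is divided into 2 shares of 48,000: Ximena and Jakob each take 48,000.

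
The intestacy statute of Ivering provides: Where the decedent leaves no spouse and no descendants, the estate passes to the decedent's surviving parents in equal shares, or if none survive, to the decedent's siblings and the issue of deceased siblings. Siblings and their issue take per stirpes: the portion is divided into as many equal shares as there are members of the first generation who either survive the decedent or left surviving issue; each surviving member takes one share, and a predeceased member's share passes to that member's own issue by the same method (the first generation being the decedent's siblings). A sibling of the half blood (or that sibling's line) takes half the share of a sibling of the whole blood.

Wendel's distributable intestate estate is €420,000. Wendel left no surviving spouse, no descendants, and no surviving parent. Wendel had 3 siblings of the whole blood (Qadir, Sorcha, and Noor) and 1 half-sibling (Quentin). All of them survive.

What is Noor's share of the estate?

The entire €420,000 passes to the siblings and their issue.
Counting each half-blood sibling's line as half a unit, there are 7/2 units in €420,000, so one unit is €120,000. Whole-blood lines (Qadir, Sorcha, and Noor) take €120,000 each; half-blood lines (Quentin) take €60,000 each.

Noor receives €120,000.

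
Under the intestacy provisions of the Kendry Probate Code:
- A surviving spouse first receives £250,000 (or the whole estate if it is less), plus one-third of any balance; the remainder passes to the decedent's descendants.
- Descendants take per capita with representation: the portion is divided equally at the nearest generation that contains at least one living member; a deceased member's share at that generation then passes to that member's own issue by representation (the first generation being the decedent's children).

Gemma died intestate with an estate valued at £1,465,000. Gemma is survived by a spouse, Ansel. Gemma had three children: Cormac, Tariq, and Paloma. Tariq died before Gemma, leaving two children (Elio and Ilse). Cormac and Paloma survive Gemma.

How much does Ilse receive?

Ilse receives £135,000.

Ansel first takes £250,000, leaving a balance of £1,215,000. Ansel then takes one-third of the balance (£405,000), for a total of £655,000. The remaining £810,000 passes to the descendants.
The descendants' portion (£810,000) is divided into 3 shares of £270,000: Cormac and Paloma each take £270,000; Tariq's £270,000 share passes to Tariq's issue.
Tariq's share (£270,000) is divided into 2 shares of £135,000: Elio and Ilse each take £135,000.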